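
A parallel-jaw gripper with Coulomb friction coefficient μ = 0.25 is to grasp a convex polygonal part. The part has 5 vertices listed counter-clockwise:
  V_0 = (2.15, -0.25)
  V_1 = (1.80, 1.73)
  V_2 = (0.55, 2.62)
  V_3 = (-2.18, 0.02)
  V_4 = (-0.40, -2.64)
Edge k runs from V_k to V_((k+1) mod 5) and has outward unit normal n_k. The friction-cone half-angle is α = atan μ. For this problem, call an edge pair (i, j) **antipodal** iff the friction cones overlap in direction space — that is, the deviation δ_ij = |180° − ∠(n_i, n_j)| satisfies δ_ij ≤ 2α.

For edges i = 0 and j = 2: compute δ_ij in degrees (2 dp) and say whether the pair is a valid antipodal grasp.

α = atan 0.25 = 14.04°;  2α = 28.07°
edge 0: e_0 = (-0.35, +1.98);  n_0 = (+0.9847, +0.1741)
edge 2: e_2 = (-2.73, -2.60);  n_2 = (-0.6897, +0.7241)
∠(n_0, n_2) = 123.58°
δ = |180° − 123.58°| = 56.42°
56.42° > 2α = 28.07°  →  invalid

δ = 56.42°, invalid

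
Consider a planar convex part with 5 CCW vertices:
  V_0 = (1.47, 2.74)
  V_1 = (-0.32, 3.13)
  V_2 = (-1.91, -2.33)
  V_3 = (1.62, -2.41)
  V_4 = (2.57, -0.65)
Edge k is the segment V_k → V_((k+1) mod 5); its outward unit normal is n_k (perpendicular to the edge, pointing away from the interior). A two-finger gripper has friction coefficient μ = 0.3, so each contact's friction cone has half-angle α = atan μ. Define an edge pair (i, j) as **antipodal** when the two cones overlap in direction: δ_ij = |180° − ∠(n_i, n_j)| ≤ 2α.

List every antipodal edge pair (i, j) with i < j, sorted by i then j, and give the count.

α = atan 0.3 = 16.70°;  2α = 33.40°
n_0 = (+0.2129, +0.9771)
n_1 = (-0.9601, +0.2796)
n_2 = (-0.0227, -0.9997)
n_3 = (+0.8800, -0.4750)
n_4 = (+0.9512, +0.3086)
  (0,1): δ = 93.94°  ·
  (0,2): δ = 10.99°  ✓
  (0,3): δ = 73.93°  ·
  (0,4): δ = 120.27°  ·
  (1,2): δ = 75.06°  ·
  (1,3): δ = 12.12°  ✓
  (1,4): δ = 34.21°  ·
  (2,3): δ = 117.06°  ·
  (2,4): δ = 70.72°  ·
  (3,4): δ = 133.66°  ·
antipodal pairs: 2

count = 2; pairs: (0,2), (1,3)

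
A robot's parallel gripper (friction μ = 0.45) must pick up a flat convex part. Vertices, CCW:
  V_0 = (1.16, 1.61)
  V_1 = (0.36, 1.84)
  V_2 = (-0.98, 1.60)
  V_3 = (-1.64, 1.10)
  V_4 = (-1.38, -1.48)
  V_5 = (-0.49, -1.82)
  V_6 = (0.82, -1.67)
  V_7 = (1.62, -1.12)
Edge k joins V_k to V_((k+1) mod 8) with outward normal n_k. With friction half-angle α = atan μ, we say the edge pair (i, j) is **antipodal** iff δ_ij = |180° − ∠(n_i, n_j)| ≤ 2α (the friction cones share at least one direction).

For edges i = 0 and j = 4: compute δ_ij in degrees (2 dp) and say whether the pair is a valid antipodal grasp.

α = atan 0.45 = 24.23°;  2α = 48.46°
edge 0: e_0 = (-0.80, +0.23);  n_0 = (+0.2763, +0.9611)
edge 4: e_4 = (+0.89, -0.34);  n_4 = (-0.3569, -0.9342)
∠(n_0, n_4) = 175.13°
δ = |180° − 175.13°| = 4.87°
4.87° ≤ 2α = 48.46°  →  valid

δ = 4.87°, valid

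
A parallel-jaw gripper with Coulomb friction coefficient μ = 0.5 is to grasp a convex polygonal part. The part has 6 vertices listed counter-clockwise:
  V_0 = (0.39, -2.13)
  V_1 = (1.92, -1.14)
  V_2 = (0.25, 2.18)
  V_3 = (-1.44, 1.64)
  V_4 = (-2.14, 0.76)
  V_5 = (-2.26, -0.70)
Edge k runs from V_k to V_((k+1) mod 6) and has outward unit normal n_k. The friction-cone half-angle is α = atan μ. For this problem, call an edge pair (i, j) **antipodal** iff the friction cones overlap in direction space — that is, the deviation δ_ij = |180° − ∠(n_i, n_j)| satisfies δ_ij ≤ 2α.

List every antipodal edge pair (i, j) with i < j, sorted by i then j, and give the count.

α = atan 0.5 = 26.57°;  2α = 53.13°
n_0 = (+0.5433, -0.8396)
n_1 = (+0.8933, +0.4494)
n_2 = (-0.3044, +0.9526)
n_3 = (-0.7826, +0.6225)
n_4 = (-0.9966, +0.0819)
n_5 = (-0.4749, -0.8800)
  (0,1): δ = 96.20°  ·
  (0,2): δ = 15.19°  ✓
  (0,3): δ = 18.59°  ✓
  (0,4): δ = 52.40°  ✓
  (0,5): δ = 118.74°  ·
  (1,2): δ = 98.98°  ·
  (1,3): δ = 65.20°  ·
  (1,4): δ = 31.40°  ✓
  (1,5): δ = 34.94°  ✓
  (2,3): δ = 146.22°  ·
  (2,4): δ = 112.42°  ·
  (2,5): δ = 46.07°  ✓
  (3,4): δ = 146.20°  ·
  (3,5): δ = 79.85°  ·
  (4,5): δ = 113.65°  ·
antipodal pairs: 6

count = 6; pairs: (0,2), (0,3), (0,4), (1,4), (1,5), (2,5)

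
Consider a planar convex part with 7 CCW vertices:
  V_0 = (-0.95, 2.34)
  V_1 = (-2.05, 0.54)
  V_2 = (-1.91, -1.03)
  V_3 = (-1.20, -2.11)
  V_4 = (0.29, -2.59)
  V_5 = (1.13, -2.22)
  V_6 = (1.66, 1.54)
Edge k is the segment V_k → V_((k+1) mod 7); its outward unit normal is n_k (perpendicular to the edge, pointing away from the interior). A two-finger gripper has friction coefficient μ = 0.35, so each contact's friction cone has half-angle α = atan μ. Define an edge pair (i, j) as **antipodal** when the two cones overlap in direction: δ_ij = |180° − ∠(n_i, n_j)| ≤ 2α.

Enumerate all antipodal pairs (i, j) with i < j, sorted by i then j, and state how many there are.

count = 4; pairs: (0,4), (0,5), (1,5), (3,6)

α = atan 0.35 = 19.29°;  2α = 38.58°
n_0 = (-0.8533, +0.5215)
n_1 = (-0.9960, -0.0888)
n_2 = (-0.8356, -0.5493)
n_3 = (-0.3066, -0.9518)
n_4 = (+0.4031, -0.9152)
n_5 = (+0.9902, -0.1396)
n_6 = (+0.2931, +0.9561)
  (0,1): δ = 143.47°  ·
  (0,2): δ = 115.25°  ·
  (0,3): δ = 76.43°  ·
  (0,4): δ = 34.80°  ✓
  (0,5): δ = 23.41°  ✓
  (0,6): δ = 104.39°  ·
  (1,2): δ = 151.77°  ·
  (1,3): δ = 112.95°  ·
  (1,4): δ = 71.32°  ·
  (1,5): δ = 13.12°  ✓
  (1,6): δ = 67.86°  ·
  (2,3): δ = 141.18°  ·
  (2,4): δ = 99.55°  ·
  (2,5): δ = 41.34°  ·
  (2,6): δ = 39.64°  ·
  (3,4): δ = 138.37°  ·
  (3,5): δ = 80.17°  ·
  (3,6): δ = 0.82°  ✓
  (4,5): δ = 121.80°  ·
  (4,6): δ = 40.81°  ·
  (5,6): δ = 99.02°  ·
antipodal pairs: 4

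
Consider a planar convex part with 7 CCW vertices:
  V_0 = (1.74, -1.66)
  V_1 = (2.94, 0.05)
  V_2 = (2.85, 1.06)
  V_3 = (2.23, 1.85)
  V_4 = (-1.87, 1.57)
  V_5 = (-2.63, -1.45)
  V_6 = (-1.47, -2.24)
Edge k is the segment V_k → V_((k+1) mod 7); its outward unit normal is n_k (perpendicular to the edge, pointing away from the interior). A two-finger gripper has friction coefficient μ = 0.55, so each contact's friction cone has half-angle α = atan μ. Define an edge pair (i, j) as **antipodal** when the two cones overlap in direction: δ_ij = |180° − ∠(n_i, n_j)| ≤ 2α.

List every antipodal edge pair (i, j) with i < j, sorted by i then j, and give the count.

α = atan 0.55 = 28.81°;  2α = 57.62°
n_0 = (+0.8186, -0.5744)
n_1 = (+0.9961, +0.0888)
n_2 = (+0.7867, +0.6174)
n_3 = (-0.0681, +0.9977)
n_4 = (-0.9698, +0.2440)
n_5 = (-0.5629, -0.8265)
n_6 = (+0.1778, -0.9841)
  (0,1): δ = 139.85°  ·
  (0,2): δ = 106.82°  ·
  (0,3): δ = 51.03°  ✓
  (0,4): δ = 20.93°  ✓
  (0,5): δ = 90.80°  ·
  (0,6): δ = 135.30°  ·
  (1,2): δ = 146.97°  ·
  (1,3): δ = 91.19°  ·
  (1,4): δ = 19.22°  ✓
  (1,5): δ = 50.65°  ✓
  (1,6): δ = 95.15°  ·
  (2,3): δ = 124.22°  ·
  (2,4): δ = 52.25°  ✓
  (2,5): δ = 17.62°  ✓
  (2,6): δ = 62.12°  ·
  (3,4): δ = 108.03°  ·
  (3,5): δ = 38.16°  ✓
  (3,6): δ = 6.34°  ✓
  (4,5): δ = 110.13°  ·
  (4,6): δ = 65.63°  ·
  (5,6): δ = 135.50°  ·
antipodal pairs: 8

count = 8; pairs: (0,3), (0,4), (1,4), (1,5), (2,4), (2,5), (3,5), (3,6)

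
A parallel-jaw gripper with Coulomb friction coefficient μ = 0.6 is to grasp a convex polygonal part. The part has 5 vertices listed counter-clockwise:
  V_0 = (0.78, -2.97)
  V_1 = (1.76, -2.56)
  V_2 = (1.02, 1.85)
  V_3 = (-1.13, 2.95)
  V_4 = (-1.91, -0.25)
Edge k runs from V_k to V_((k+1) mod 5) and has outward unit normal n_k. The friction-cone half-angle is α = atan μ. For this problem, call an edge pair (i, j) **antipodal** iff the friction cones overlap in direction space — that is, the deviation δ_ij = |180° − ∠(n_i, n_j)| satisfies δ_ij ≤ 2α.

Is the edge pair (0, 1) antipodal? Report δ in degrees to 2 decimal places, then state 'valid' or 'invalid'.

δ = 103.18°, invalid

α = atan 0.6 = 30.96°;  2α = 61.93°
edge 0: e_0 = (+0.98, +0.41);  n_0 = (+0.3860, -0.9225)
edge 1: e_1 = (-0.74, +4.41);  n_1 = (+0.9862, +0.1655)
∠(n_0, n_1) = 76.82°
δ = |180° − 76.82°| = 103.18°
103.18° > 2α = 61.93°  →  invalid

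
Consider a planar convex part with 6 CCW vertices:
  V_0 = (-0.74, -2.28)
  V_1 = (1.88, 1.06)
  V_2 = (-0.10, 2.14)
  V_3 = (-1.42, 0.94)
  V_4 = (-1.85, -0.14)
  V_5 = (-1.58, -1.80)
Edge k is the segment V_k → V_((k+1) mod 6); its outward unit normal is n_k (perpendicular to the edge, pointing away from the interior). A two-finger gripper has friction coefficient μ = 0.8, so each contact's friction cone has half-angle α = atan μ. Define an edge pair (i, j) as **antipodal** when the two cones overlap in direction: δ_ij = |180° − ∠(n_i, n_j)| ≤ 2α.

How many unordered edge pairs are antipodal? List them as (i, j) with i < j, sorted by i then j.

count = 6; pairs: (0,2), (0,3), (0,4), (1,4), (1,5), (2,5)

α = atan 0.8 = 38.66°;  2α = 77.32°
n_0 = (+0.7868, -0.6172)
n_1 = (+0.4789, +0.8779)
n_2 = (-0.6727, +0.7399)
n_3 = (-0.9291, +0.3699)
n_4 = (-0.9870, -0.1605)
n_5 = (-0.4961, -0.8682)
  (0,1): δ = 80.50°  ·
  (0,2): δ = 9.61°  ✓
  (0,3): δ = 16.40°  ✓
  (0,4): δ = 47.35°  ✓
  (0,5): δ = 98.37°  ·
  (1,2): δ = 109.12°  ·
  (1,3): δ = 83.10°  ·
  (1,4): δ = 52.15°  ✓
  (1,5): δ = 1.13°  ✓
  (2,3): δ = 153.98°  ·
  (2,4): δ = 123.04°  ·
  (2,5): δ = 72.02°  ✓
  (3,4): δ = 149.05°  ·
  (3,5): δ = 98.03°  ·
  (4,5): δ = 128.98°  ·
antipodal pairs: 6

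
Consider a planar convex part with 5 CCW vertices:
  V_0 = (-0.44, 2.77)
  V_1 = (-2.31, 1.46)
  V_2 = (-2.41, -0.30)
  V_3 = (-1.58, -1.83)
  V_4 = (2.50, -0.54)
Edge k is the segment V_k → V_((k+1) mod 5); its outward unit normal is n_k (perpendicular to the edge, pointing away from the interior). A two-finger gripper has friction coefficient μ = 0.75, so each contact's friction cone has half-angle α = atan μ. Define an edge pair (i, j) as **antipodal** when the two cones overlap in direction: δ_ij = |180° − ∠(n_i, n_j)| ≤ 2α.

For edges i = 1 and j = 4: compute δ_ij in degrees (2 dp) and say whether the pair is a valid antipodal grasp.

α = atan 0.75 = 36.87°;  2α = 73.74°
edge 1: e_1 = (-0.10, -1.76);  n_1 = (-0.9984, +0.0567)
edge 4: e_4 = (-2.94, +3.31);  n_4 = (+0.7477, +0.6641)
∠(n_1, n_4) = 135.14°
δ = |180° − 135.14°| = 44.86°
44.86° ≤ 2α = 73.74°  →  valid

δ = 44.86°, valid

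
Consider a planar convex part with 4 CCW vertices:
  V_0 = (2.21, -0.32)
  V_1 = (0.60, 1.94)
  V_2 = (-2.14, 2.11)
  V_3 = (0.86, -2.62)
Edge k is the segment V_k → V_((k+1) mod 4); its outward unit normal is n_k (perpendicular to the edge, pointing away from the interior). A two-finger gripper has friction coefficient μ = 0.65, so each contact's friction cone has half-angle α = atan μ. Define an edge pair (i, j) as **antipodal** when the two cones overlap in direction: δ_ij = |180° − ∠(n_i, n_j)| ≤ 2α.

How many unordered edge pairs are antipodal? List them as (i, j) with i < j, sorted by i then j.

α = atan 0.65 = 33.02°;  2α = 66.05°
n_0 = (+0.8145, +0.5802)
n_1 = (+0.0619, +0.9981)
n_2 = (-0.8445, -0.5356)
n_3 = (+0.8624, -0.5062)
  (0,1): δ = 129.02°  ·
  (0,2): δ = 3.08°  ✓
  (0,3): δ = 114.12°  ·
  (1,2): δ = 54.06°  ✓
  (1,3): δ = 63.14°  ✓
  (2,3): δ = 62.80°  ✓
antipodal pairs: 4

count = 4; pairs: (0,2), (1,2), (1,3), (2,3)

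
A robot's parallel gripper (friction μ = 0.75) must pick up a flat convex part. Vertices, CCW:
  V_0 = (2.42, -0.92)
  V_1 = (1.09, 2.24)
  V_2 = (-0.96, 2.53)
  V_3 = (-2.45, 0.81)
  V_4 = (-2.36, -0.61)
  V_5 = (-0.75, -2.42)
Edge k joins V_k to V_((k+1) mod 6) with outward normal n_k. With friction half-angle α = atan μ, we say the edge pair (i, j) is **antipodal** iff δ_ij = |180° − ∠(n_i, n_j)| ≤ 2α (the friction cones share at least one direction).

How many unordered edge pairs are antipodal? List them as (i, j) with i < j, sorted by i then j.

count = 7; pairs: (0,2), (0,3), (0,4), (1,4), (1,5), (2,5), (3,5)

α = atan 0.75 = 36.87°;  2α = 73.74°
n_0 = (+0.9217, +0.3879)
n_1 = (+0.1401, +0.9901)
n_2 = (-0.7558, +0.6548)
n_3 = (-0.9980, -0.0633)
n_4 = (-0.7472, -0.6646)
n_5 = (+0.4277, -0.9039)
  (0,1): δ = 120.88°  ·
  (0,2): δ = 63.73°  ✓
  (0,3): δ = 19.20°  ✓
  (0,4): δ = 18.83°  ✓
  (0,5): δ = 92.50°  ·
  (1,2): δ = 122.85°  ·
  (1,3): δ = 78.32°  ·
  (1,4): δ = 40.29°  ✓
  (1,5): δ = 33.37°  ✓
  (2,3): δ = 135.47°  ·
  (2,4): δ = 97.45°  ·
  (2,5): δ = 23.78°  ✓
  (3,4): δ = 141.97°  ·
  (3,5): δ = 68.30°  ✓
  (4,5): δ = 106.33°  ·
antipodal pairs: 7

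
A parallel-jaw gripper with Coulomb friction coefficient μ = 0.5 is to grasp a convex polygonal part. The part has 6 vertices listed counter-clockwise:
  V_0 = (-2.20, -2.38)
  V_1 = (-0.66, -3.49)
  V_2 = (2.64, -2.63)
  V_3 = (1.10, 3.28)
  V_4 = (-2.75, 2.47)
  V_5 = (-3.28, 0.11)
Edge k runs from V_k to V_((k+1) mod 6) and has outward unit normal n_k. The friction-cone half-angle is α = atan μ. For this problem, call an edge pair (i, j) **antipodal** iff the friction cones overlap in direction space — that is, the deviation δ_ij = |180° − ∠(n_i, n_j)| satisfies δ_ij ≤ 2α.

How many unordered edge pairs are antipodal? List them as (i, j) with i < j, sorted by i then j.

α = atan 0.5 = 26.57°;  2α = 53.13°
n_0 = (-0.5847, -0.8112)
n_1 = (+0.2522, -0.9677)
n_2 = (+0.9677, +0.2522)
n_3 = (-0.2059, +0.9786)
n_4 = (-0.9757, +0.2191)
n_5 = (-0.9174, -0.3979)
  (0,1): δ = 129.61°  ·
  (0,2): δ = 39.61°  ✓
  (0,3): δ = 47.66°  ✓
  (0,4): δ = 113.13°  ·
  (0,5): δ = 149.23°  ·
  (1,2): δ = 90.00°  ·
  (1,3): δ = 2.73°  ✓
  (1,4): δ = 62.74°  ·
  (1,5): δ = 98.84°  ·
  (2,3): δ = 92.72°  ·
  (2,4): δ = 27.26°  ✓
  (2,5): δ = 8.84°  ✓
  (3,4): δ = 114.54°  ·
  (3,5): δ = 78.43°  ·
  (4,5): δ = 143.89°  ·
antipodal pairs: 5

count = 5; pairs: (0,2), (0,3), (1,3), (2,4), (2,5)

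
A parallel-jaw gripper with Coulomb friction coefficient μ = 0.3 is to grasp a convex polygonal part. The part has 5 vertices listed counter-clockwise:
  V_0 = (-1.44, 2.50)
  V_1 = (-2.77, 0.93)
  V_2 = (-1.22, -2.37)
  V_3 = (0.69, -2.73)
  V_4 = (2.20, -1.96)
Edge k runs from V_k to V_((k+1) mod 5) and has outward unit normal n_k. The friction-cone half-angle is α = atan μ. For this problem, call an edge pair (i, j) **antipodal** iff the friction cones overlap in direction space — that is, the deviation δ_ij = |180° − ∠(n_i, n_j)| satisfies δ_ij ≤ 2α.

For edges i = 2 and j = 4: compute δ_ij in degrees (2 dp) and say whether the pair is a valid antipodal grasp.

δ = 40.11°, invalid

α = atan 0.3 = 16.70°;  2α = 33.40°
edge 2: e_2 = (+1.91, -0.36);  n_2 = (-0.1852, -0.9827)
edge 4: e_4 = (-3.64, +4.46);  n_4 = (+0.7747, +0.6323)
∠(n_2, n_4) = 139.89°
δ = |180° − 139.89°| = 40.11°
40.11° > 2α = 33.40°  →  invalid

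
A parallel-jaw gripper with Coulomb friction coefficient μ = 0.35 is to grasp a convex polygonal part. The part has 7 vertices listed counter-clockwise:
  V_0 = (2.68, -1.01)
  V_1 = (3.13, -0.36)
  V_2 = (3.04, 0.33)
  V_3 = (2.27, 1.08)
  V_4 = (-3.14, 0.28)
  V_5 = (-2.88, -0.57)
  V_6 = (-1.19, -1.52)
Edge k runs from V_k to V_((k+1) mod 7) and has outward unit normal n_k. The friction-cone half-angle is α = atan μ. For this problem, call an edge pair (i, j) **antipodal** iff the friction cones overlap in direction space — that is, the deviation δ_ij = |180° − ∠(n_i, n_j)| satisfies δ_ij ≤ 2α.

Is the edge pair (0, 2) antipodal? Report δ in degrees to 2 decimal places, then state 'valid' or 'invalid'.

α = atan 0.35 = 19.29°;  2α = 38.58°
edge 0: e_0 = (+0.45, +0.65);  n_0 = (+0.8222, -0.5692)
edge 2: e_2 = (-0.77, +0.75);  n_2 = (+0.6977, +0.7163)
∠(n_0, n_2) = 80.45°
δ = |180° − 80.45°| = 99.55°
99.55° > 2α = 38.58°  →  invalid

δ = 99.55°, invalid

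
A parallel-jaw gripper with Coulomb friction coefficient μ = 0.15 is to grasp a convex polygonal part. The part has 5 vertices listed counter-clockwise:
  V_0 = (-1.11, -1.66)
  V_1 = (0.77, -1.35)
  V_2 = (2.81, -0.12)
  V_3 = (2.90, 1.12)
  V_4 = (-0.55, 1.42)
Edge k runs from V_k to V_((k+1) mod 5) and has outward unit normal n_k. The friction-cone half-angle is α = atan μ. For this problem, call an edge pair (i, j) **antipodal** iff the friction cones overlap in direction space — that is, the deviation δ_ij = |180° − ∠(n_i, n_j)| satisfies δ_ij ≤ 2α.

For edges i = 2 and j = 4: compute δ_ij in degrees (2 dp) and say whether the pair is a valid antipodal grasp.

δ = 6.15°, valid

α = atan 0.15 = 8.53°;  2α = 17.06°
edge 2: e_2 = (+0.09, +1.24);  n_2 = (+0.9974, -0.0724)
edge 4: e_4 = (-0.56, -3.08);  n_4 = (-0.9839, +0.1789)
∠(n_2, n_4) = 173.85°
δ = |180° − 173.85°| = 6.15°
6.15° ≤ 2α = 17.06°  →  valid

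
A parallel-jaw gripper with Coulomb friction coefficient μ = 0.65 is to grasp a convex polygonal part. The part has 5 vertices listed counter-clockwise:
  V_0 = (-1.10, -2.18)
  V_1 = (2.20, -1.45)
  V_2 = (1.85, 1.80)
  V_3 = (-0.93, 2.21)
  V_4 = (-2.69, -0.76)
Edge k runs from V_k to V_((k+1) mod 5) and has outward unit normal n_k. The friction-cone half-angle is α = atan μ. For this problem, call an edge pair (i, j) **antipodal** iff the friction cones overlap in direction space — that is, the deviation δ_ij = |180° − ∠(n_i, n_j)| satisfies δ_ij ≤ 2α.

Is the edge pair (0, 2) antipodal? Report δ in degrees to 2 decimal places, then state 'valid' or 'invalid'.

α = atan 0.65 = 33.02°;  2α = 66.05°
edge 0: e_0 = (+3.30, +0.73);  n_0 = (+0.2160, -0.9764)
edge 2: e_2 = (-2.78, +0.41);  n_2 = (+0.1459, +0.9893)
∠(n_0, n_2) = 159.14°
δ = |180° − 159.14°| = 20.86°
20.86° ≤ 2α = 66.05°  →  valid

δ = 20.86°, valid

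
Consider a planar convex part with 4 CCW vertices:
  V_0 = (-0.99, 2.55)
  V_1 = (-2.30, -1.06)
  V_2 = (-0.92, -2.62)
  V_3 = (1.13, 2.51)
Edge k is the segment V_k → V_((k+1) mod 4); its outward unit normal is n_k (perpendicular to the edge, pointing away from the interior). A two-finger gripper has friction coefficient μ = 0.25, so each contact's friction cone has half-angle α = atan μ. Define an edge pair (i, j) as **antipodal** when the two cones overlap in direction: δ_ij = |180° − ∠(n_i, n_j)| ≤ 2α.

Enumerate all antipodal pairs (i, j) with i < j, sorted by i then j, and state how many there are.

α = atan 0.25 = 14.04°;  2α = 28.07°
n_0 = (-0.9400, +0.3411)
n_1 = (-0.7490, -0.6626)
n_2 = (+0.9286, -0.3711)
n_3 = (+0.0189, +0.9998)
  (0,1): δ = 118.56°  ·
  (0,2): δ = 1.84°  ✓
  (0,3): δ = 108.86°  ·
  (1,2): δ = 63.28°  ·
  (1,3): δ = 47.42°  ·
  (2,3): δ = 69.30°  ·
antipodal pairs: 1

count = 1; pairs: (0,2)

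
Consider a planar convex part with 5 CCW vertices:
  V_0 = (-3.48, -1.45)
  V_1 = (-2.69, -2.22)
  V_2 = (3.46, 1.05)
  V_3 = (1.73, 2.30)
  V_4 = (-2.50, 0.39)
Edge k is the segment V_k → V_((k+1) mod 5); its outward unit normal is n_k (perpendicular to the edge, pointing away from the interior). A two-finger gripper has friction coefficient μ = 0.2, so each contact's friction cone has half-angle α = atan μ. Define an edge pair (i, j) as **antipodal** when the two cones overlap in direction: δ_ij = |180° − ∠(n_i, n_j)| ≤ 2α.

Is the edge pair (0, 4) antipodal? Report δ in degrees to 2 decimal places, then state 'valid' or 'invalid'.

δ = 106.23°, invalid

α = atan 0.2 = 11.31°;  2α = 22.62°
edge 0: e_0 = (+0.79, -0.77);  n_0 = (-0.6980, -0.7161)
edge 4: e_4 = (-0.98, -1.84);  n_4 = (-0.8826, +0.4701)
∠(n_0, n_4) = 73.77°
δ = |180° − 73.77°| = 106.23°
106.23° > 2α = 22.62°  →  invalid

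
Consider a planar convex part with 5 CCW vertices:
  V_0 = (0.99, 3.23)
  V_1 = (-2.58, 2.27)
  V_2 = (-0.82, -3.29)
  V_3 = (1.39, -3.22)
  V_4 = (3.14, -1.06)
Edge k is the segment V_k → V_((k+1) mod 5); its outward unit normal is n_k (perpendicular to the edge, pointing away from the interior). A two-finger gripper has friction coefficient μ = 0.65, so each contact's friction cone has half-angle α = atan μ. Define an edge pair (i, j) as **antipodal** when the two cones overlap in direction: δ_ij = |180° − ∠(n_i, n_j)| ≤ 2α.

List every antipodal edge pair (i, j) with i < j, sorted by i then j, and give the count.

α = atan 0.65 = 33.02°;  2α = 66.05°
n_0 = (-0.2597, +0.9657)
n_1 = (-0.9534, -0.3018)
n_2 = (+0.0317, -0.9995)
n_3 = (+0.7770, -0.6295)
n_4 = (+0.8940, +0.4480)
  (0,1): δ = 87.49°  ·
  (0,2): δ = 13.24°  ✓
  (0,3): δ = 35.93°  ✓
  (0,4): δ = 101.57°  ·
  (1,2): δ = 105.75°  ·
  (1,3): δ = 56.58°  ✓
  (1,4): δ = 9.05°  ✓
  (2,3): δ = 130.83°  ·
  (2,4): δ = 65.20°  ✓
  (3,4): δ = 114.37°  ·
antipodal pairs: 5

count = 5; pairs: (0,2), (0,3), (1,3), (1,4), (2,4)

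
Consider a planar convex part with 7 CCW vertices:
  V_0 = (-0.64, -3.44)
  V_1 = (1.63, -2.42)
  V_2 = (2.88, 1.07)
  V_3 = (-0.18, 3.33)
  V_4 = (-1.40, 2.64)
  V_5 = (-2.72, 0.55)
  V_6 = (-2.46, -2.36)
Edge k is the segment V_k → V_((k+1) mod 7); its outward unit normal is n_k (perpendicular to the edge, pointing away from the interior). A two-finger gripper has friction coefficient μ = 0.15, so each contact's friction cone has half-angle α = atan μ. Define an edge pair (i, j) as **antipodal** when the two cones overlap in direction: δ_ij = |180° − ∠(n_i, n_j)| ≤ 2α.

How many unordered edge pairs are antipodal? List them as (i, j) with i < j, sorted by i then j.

count = 3; pairs: (0,3), (1,4), (2,6)

α = atan 0.15 = 8.53°;  2α = 17.06°
n_0 = (+0.4099, -0.9121)
n_1 = (+0.9414, -0.3372)
n_2 = (+0.5941, +0.8044)
n_3 = (-0.4923, +0.8704)
n_4 = (-0.8455, +0.5340)
n_5 = (-0.9960, -0.0890)
n_6 = (-0.5103, -0.8600)
  (0,1): δ = 133.90°  ·
  (0,2): δ = 60.64°  ·
  (0,3): δ = 5.30°  ✓
  (0,4): δ = 33.53°  ·
  (0,5): δ = 70.91°  ·
  (0,6): δ = 125.12°  ·
  (1,2): δ = 106.74°  ·
  (1,3): δ = 40.80°  ·
  (1,4): δ = 12.57°  ✓
  (1,5): δ = 24.81°  ·
  (1,6): δ = 79.02°  ·
  (2,3): δ = 114.06°  ·
  (2,4): δ = 85.83°  ·
  (2,5): δ = 48.45°  ·
  (2,6): δ = 5.76°  ✓
  (3,4): δ = 151.77°  ·
  (3,5): δ = 114.39°  ·
  (3,6): δ = 60.18°  ·
  (4,5): δ = 142.62°  ·
  (4,6): δ = 88.41°  ·
  (5,6): δ = 125.79°  ·
antipodal pairs: 3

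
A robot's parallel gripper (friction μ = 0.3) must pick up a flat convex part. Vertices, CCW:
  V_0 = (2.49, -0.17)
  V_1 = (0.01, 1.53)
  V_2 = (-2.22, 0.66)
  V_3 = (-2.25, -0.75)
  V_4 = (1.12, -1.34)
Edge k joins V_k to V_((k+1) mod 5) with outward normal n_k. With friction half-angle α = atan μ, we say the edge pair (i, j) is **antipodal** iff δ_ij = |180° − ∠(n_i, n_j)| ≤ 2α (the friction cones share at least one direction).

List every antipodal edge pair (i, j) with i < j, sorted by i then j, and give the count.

α = atan 0.3 = 16.70°;  2α = 33.40°
n_0 = (+0.5654, +0.8248)
n_1 = (-0.3635, +0.9316)
n_2 = (-0.9998, +0.0213)
n_3 = (-0.1725, -0.9850)
n_4 = (+0.6494, -0.7604)
  (0,1): δ = 124.26°  ·
  (0,2): δ = 56.79°  ·
  (0,3): δ = 24.50°  ✓
  (0,4): δ = 74.93°  ·
  (1,2): δ = 112.53°  ·
  (1,3): δ = 31.24°  ✓
  (1,4): δ = 19.19°  ✓
  (2,3): δ = 98.71°  ·
  (2,4): δ = 48.28°  ·
  (3,4): δ = 129.57°  ·
antipodal pairs: 3

count = 3; pairs: (0,3), (1,3), (1,4)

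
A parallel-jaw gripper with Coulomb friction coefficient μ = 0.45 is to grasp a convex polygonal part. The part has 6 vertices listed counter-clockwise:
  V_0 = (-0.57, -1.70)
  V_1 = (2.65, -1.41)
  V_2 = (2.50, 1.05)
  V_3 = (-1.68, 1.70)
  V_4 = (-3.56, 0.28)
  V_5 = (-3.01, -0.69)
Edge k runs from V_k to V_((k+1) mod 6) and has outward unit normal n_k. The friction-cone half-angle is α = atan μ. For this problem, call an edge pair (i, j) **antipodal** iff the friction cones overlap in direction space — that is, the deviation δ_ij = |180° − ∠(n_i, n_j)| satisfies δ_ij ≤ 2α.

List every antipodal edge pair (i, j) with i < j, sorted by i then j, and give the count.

count = 4; pairs: (0,2), (0,3), (1,4), (2,5)

α = atan 0.45 = 24.23°;  2α = 48.46°
n_0 = (+0.0897, -0.9960)
n_1 = (+0.9981, +0.0609)
n_2 = (+0.1537, +0.9881)
n_3 = (-0.6027, +0.7980)
n_4 = (-0.8699, -0.4932)
n_5 = (-0.3825, -0.9240)
  (0,1): δ = 91.66°  ·
  (0,2): δ = 13.99°  ✓
  (0,3): δ = 31.92°  ✓
  (0,4): δ = 114.41°  ·
  (0,5): δ = 152.37°  ·
  (1,2): δ = 102.33°  ·
  (1,3): δ = 56.42°  ·
  (1,4): δ = 26.06°  ✓
  (1,5): δ = 64.02°  ·
  (2,3): δ = 134.10°  ·
  (2,4): δ = 51.61°  ·
  (2,5): δ = 13.65°  ✓
  (3,4): δ = 97.51°  ·
  (3,5): δ = 59.55°  ·
  (4,5): δ = 142.04°  ·
antipodal pairs: 4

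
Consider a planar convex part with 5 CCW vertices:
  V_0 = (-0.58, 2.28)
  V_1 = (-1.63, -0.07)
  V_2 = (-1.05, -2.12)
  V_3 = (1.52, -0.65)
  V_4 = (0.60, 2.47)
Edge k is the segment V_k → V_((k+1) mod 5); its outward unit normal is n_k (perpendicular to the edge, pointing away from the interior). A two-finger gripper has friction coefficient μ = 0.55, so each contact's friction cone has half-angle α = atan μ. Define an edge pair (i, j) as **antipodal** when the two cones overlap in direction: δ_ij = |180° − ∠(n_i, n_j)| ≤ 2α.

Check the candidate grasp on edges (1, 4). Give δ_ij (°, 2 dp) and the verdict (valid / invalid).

δ = 83.35°, invalid

α = atan 0.55 = 28.81°;  2α = 57.62°
edge 1: e_1 = (+0.58, -2.05);  n_1 = (-0.9622, -0.2722)
edge 4: e_4 = (-1.18, -0.19);  n_4 = (-0.1590, +0.9873)
∠(n_1, n_4) = 96.65°
δ = |180° − 96.65°| = 83.35°
83.35° > 2α = 57.62°  →  invalid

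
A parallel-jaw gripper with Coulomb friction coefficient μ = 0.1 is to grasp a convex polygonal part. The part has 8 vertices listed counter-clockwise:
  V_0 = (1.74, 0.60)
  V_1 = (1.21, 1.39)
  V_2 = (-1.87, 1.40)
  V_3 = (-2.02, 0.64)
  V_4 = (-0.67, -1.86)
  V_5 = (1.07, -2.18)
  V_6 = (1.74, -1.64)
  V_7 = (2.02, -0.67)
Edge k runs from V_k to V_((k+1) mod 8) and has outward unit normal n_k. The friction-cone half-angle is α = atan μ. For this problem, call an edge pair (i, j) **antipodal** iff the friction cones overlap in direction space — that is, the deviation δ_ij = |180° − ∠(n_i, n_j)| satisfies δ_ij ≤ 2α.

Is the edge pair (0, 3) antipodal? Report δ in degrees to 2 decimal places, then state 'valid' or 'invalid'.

α = atan 0.1 = 5.71°;  2α = 11.42°
edge 0: e_0 = (-0.53, +0.79);  n_0 = (+0.8304, +0.5571)
edge 3: e_3 = (+1.35, -2.50);  n_3 = (-0.8799, -0.4751)
∠(n_0, n_3) = 174.51°
δ = |180° − 174.51°| = 5.49°
5.49° ≤ 2α = 11.42°  →  valid

δ = 5.49°, valid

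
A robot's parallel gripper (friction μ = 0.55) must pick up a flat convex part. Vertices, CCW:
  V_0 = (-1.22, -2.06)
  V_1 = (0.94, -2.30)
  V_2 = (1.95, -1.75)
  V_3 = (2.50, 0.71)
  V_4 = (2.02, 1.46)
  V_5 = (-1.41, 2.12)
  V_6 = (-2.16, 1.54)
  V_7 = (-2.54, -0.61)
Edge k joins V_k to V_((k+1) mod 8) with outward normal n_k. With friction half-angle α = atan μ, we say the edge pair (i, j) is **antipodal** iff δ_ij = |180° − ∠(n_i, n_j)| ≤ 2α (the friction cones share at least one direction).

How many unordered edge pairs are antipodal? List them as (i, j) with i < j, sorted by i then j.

count = 12; pairs: (0,3), (0,4), (0,5), (1,4), (1,5), (1,6), (2,5), (2,6), (2,7), (3,6), (3,7), (4,7)

α = atan 0.55 = 28.81°;  2α = 57.62°
n_0 = (-0.1104, -0.9939)
n_1 = (+0.4782, -0.8782)
n_2 = (+0.9759, -0.2182)
n_3 = (+0.8423, +0.5391)
n_4 = (+0.1890, +0.9820)
n_5 = (-0.6117, +0.7911)
n_6 = (-0.9847, +0.1740)
n_7 = (-0.7395, -0.6732)
  (0,1): δ = 145.09°  ·
  (0,2): δ = 96.26°  ·
  (0,3): δ = 51.04°  ✓
  (0,4): δ = 4.55°  ✓
  (0,5): δ = 44.06°  ✓
  (0,6): δ = 86.32°  ·
  (0,7): δ = 138.65°  ·
  (1,2): δ = 131.17°  ·
  (1,3): δ = 85.95°  ·
  (1,4): δ = 39.46°  ✓
  (1,5): δ = 9.15°  ✓
  (1,6): δ = 51.41°  ✓
  (1,7): δ = 103.74°  ·
  (2,3): δ = 134.78°  ·
  (2,4): δ = 88.29°  ·
  (2,5): δ = 39.68°  ✓
  (2,6): δ = 2.58°  ✓
  (2,7): δ = 54.92°  ✓
  (3,4): δ = 133.51°  ·
  (3,5): δ = 84.90°  ·
  (3,6): δ = 42.64°  ✓
  (3,7): δ = 9.69°  ✓
  (4,5): δ = 131.39°  ·
  (4,6): δ = 89.13°  ·
  (4,7): δ = 36.80°  ✓
  (5,6): δ = 137.74°  ·
  (5,7): δ = 85.40°  ·
  (6,7): δ = 127.66°  ·
antipodal pairs: 12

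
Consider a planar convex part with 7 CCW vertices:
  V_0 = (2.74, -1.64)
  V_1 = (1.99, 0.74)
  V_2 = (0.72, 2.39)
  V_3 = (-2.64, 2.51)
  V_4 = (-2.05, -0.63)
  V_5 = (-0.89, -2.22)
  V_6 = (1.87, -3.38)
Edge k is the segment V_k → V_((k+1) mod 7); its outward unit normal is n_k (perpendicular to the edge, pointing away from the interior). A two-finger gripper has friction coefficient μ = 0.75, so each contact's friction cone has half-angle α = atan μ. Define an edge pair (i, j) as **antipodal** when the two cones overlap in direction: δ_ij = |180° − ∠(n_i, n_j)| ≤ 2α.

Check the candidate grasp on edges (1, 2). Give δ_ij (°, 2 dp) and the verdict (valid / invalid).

δ = 129.63°, invalid

α = atan 0.75 = 36.87°;  2α = 73.74°
edge 1: e_1 = (-1.27, +1.65);  n_1 = (+0.7924, +0.6099)
edge 2: e_2 = (-3.36, +0.12);  n_2 = (+0.0357, +0.9994)
∠(n_1, n_2) = 50.37°
δ = |180° − 50.37°| = 129.63°
129.63° > 2α = 73.74°  →  invalid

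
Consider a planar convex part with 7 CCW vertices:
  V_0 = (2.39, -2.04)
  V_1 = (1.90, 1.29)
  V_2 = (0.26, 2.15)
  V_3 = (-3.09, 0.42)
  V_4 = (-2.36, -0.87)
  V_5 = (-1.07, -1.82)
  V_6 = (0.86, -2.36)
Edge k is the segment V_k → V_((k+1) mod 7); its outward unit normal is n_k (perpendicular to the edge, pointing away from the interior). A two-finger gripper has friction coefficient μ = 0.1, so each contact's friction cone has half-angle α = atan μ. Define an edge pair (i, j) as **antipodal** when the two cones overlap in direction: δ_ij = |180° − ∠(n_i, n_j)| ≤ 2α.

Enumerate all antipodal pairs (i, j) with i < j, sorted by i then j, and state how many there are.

α = atan 0.1 = 5.71°;  2α = 11.42°
n_0 = (+0.9893, +0.1456)
n_1 = (+0.4644, +0.8856)
n_2 = (-0.4588, +0.8885)
n_3 = (-0.8703, -0.4925)
n_4 = (-0.5930, -0.8052)
n_5 = (-0.2694, -0.9630)
n_6 = (+0.2047, -0.9788)
  (0,1): δ = 126.04°  ·
  (0,2): δ = 71.06°  ·
  (0,3): δ = 21.13°  ·
  (0,4): δ = 45.26°  ·
  (0,5): δ = 66.00°  ·
  (0,6): δ = 93.44°  ·
  (1,2): δ = 125.02°  ·
  (1,3): δ = 32.82°  ·
  (1,4): δ = 8.70°  ✓
  (1,5): δ = 12.04°  ·
  (1,6): δ = 39.49°  ·
  (2,3): δ = 87.81°  ·
  (2,4): δ = 63.68°  ·
  (2,5): δ = 42.94°  ·
  (2,6): δ = 15.50°  ·
  (3,4): δ = 155.87°  ·
  (3,5): δ = 135.14°  ·
  (3,6): δ = 107.69°  ·
  (4,5): δ = 159.26°  ·
  (4,6): δ = 131.82°  ·
  (5,6): δ = 152.56°  ·
antipodal pairs: 1

count = 1; pairs: (1,4)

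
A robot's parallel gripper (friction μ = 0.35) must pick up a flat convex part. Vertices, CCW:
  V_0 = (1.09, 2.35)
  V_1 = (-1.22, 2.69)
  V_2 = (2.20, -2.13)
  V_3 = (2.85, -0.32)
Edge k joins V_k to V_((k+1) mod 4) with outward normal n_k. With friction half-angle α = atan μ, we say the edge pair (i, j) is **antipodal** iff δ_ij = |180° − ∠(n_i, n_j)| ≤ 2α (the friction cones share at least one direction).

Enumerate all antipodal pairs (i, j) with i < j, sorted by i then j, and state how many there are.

count = 1; pairs: (1,3)

α = atan 0.35 = 19.29°;  2α = 38.58°
n_0 = (+0.1456, +0.9893)
n_1 = (-0.8156, -0.5787)
n_2 = (+0.9412, -0.3380)
n_3 = (+0.8349, +0.5504)
  (0,1): δ = 46.27°  ·
  (0,2): δ = 78.62°  ·
  (0,3): δ = 131.76°  ·
  (1,2): δ = 55.11°  ·
  (1,3): δ = 1.97°  ✓
  (2,3): δ = 126.85°  ·
antipodal pairs: 1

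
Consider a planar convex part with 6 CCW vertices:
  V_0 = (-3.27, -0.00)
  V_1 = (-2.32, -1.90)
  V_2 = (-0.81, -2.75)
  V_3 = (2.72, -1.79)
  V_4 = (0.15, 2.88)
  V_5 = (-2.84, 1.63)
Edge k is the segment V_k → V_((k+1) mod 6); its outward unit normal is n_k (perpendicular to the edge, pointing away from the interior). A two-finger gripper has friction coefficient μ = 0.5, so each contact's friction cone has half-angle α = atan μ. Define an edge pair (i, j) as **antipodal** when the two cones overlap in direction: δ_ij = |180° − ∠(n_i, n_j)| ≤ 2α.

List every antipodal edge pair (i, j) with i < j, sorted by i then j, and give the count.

count = 5; pairs: (0,3), (1,3), (1,4), (2,4), (3,5)

α = atan 0.5 = 26.57°;  2α = 53.13°
n_0 = (-0.8944, -0.4472)
n_1 = (-0.4905, -0.8714)
n_2 = (+0.2624, -0.9650)
n_3 = (+0.8761, +0.4821)
n_4 = (-0.3857, +0.9226)
n_5 = (-0.9669, +0.2551)
  (0,1): δ = 145.94°  ·
  (0,2): δ = 101.35°  ·
  (0,3): δ = 2.26°  ✓
  (0,4): δ = 86.12°  ·
  (0,5): δ = 138.66°  ·
  (1,2): δ = 135.41°  ·
  (1,3): δ = 31.80°  ✓
  (1,4): δ = 52.06°  ✓
  (1,5): δ = 104.60°  ·
  (2,3): δ = 76.39°  ·
  (2,4): δ = 7.47°  ✓
  (2,5): δ = 60.01°  ·
  (3,4): δ = 96.14°  ·
  (3,5): δ = 43.60°  ✓
  (4,5): δ = 127.47°  ·
antipodal pairs: 5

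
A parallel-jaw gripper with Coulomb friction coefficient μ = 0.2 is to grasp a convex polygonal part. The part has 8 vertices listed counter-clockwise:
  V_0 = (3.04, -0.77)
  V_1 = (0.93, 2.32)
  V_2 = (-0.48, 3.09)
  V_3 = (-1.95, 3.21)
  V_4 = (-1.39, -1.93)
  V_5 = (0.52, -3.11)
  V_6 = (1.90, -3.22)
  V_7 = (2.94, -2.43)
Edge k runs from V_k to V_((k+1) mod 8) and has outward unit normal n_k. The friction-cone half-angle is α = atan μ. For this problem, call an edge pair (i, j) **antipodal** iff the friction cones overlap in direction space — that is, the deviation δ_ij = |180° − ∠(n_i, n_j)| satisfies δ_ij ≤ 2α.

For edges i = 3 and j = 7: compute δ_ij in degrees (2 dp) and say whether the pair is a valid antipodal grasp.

δ = 9.67°, valid

α = atan 0.2 = 11.31°;  2α = 22.62°
edge 3: e_3 = (+0.56, -5.14);  n_3 = (-0.9941, -0.1083)
edge 7: e_7 = (+0.10, +1.66);  n_7 = (+0.9982, -0.0601)
∠(n_3, n_7) = 170.33°
δ = |180° − 170.33°| = 9.67°
9.67° ≤ 2α = 22.62°  →  valid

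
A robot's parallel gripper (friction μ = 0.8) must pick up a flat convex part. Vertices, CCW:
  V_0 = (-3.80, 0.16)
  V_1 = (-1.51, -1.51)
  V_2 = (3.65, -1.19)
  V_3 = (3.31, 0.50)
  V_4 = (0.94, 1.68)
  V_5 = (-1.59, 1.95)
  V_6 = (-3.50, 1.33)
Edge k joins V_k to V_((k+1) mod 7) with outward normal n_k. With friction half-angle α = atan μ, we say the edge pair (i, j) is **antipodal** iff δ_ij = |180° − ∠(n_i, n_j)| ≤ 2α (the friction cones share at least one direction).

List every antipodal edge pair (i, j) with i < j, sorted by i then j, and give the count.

count = 9; pairs: (0,2), (0,3), (0,4), (0,5), (1,3), (1,4), (1,5), (1,6), (2,6)

α = atan 0.8 = 38.66°;  2α = 77.32°
n_0 = (-0.5892, -0.8080)
n_1 = (+0.0619, -0.9981)
n_2 = (+0.9804, +0.1972)
n_3 = (+0.4457, +0.8952)
n_4 = (+0.1061, +0.9944)
n_5 = (-0.3087, +0.9511)
n_6 = (-0.9687, +0.2484)
  (0,1): δ = 140.35°  ·
  (0,2): δ = 42.52°  ✓
  (0,3): δ = 9.63°  ✓
  (0,4): δ = 30.01°  ✓
  (0,5): δ = 54.09°  ✓
  (0,6): δ = 111.72°  ·
  (1,2): δ = 82.17°  ·
  (1,3): δ = 30.02°  ✓
  (1,4): δ = 9.64°  ✓
  (1,5): δ = 14.44°  ✓
  (1,6): δ = 72.07°  ✓
  (2,3): δ = 127.84°  ·
  (2,4): δ = 107.47°  ·
  (2,5): δ = 83.39°  ·
  (2,6): δ = 25.76°  ✓
  (3,4): δ = 159.62°  ·
  (3,5): δ = 135.55°  ·
  (3,6): δ = 77.91°  ·
  (4,5): δ = 155.92°  ·
  (4,6): δ = 98.29°  ·
  (5,6): δ = 122.37°  ·
antipodal pairs: 9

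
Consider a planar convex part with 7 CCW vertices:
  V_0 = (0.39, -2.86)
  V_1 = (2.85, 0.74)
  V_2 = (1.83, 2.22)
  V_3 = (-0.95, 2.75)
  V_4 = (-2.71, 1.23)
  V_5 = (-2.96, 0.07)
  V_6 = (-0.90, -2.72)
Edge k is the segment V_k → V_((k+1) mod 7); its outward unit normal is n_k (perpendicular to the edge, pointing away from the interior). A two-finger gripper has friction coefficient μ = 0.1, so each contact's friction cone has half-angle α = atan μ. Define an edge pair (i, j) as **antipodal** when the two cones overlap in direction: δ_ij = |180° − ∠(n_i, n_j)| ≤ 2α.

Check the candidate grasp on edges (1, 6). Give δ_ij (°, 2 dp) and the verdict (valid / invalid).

δ = 49.23°, invalid

α = atan 0.1 = 5.71°;  2α = 11.42°
edge 1: e_1 = (-1.02, +1.48);  n_1 = (+0.8234, +0.5675)
edge 6: e_6 = (+1.29, -0.14);  n_6 = (-0.1079, -0.9942)
∠(n_1, n_6) = 130.77°
δ = |180° − 130.77°| = 49.23°
49.23° > 2α = 11.42°  →  invalid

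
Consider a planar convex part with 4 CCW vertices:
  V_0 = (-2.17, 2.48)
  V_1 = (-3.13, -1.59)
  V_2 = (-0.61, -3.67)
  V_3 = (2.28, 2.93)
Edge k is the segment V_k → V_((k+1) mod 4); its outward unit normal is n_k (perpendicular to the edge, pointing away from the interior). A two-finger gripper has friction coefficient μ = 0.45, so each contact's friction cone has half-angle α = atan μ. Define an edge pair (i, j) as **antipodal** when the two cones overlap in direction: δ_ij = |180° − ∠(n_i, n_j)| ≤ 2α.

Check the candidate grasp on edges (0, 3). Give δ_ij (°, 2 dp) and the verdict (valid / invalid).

α = atan 0.45 = 24.23°;  2α = 48.46°
edge 0: e_0 = (-0.96, -4.07);  n_0 = (-0.9733, +0.2296)
edge 3: e_3 = (-4.45, -0.45);  n_3 = (-0.1006, +0.9949)
∠(n_0, n_3) = 70.95°
δ = |180° − 70.95°| = 109.05°
109.05° > 2α = 48.46°  →  invalid

δ = 109.05°, invalid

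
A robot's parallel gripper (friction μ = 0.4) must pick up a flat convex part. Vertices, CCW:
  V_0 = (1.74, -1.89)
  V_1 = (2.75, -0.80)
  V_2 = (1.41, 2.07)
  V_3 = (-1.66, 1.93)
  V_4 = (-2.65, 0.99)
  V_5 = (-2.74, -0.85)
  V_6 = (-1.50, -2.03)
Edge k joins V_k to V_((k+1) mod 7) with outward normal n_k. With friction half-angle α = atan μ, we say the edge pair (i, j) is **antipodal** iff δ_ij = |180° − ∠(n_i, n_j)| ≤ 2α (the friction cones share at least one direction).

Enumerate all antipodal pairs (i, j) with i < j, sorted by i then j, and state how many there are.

α = atan 0.4 = 21.80°;  2α = 43.60°
n_0 = (+0.7335, -0.6797)
n_1 = (+0.9061, +0.4231)
n_2 = (-0.0456, +0.9990)
n_3 = (-0.6886, +0.7252)
n_4 = (-0.9988, +0.0489)
n_5 = (-0.6894, -0.7244)
n_6 = (+0.0432, -0.9991)
  (0,1): δ = 112.15°  ·
  (0,2): δ = 44.57°  ·
  (0,3): δ = 3.67°  ✓
  (0,4): δ = 40.02°  ✓
  (0,5): δ = 89.24°  ·
  (0,6): δ = 135.29°  ·
  (1,2): δ = 112.42°  ·
  (1,3): δ = 71.51°  ·
  (1,4): δ = 27.83°  ✓
  (1,5): δ = 21.39°  ✓
  (1,6): δ = 67.45°  ·
  (2,3): δ = 139.10°  ·
  (2,4): δ = 95.41°  ·
  (2,5): δ = 46.19°  ·
  (2,6): δ = 0.14°  ✓
  (3,4): δ = 136.32°  ·
  (3,5): δ = 87.10°  ·
  (3,6): δ = 41.04°  ✓
  (4,5): δ = 130.78°  ·
  (4,6): δ = 84.73°  ·
  (5,6): δ = 133.95°  ·
antipodal pairs: 6

count = 6; pairs: (0,3), (0,4), (1,4), (1,5), (2,6), (3,6)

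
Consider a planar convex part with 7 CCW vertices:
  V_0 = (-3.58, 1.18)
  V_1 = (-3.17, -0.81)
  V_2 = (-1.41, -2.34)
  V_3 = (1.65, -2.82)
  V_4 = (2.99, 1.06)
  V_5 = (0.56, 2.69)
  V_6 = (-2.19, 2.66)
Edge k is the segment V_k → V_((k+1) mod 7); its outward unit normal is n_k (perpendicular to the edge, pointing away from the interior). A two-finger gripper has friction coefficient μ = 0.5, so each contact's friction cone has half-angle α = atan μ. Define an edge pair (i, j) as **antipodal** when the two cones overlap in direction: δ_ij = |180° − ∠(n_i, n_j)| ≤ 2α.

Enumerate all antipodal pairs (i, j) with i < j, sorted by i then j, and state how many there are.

count = 7; pairs: (0,3), (0,4), (1,4), (1,5), (2,4), (2,5), (3,6)

α = atan 0.5 = 26.57°;  2α = 53.13°
n_0 = (-0.9794, -0.2018)
n_1 = (-0.6561, -0.7547)
n_2 = (-0.1550, -0.9879)
n_3 = (+0.9452, -0.3264)
n_4 = (+0.5571, +0.8305)
n_5 = (-0.0109, +0.9999)
n_6 = (-0.7289, +0.6846)
  (0,1): δ = 142.64°  ·
  (0,2): δ = 110.56°  ·
  (0,3): δ = 30.69°  ✓
  (0,4): δ = 44.51°  ✓
  (0,5): δ = 78.98°  ·
  (0,6): δ = 125.15°  ·
  (1,2): δ = 147.91°  ·
  (1,3): δ = 68.05°  ·
  (1,4): δ = 7.15°  ✓
  (1,5): δ = 41.63°  ✓
  (1,6): δ = 87.80°  ·
  (2,3): δ = 100.14°  ·
  (2,4): δ = 24.94°  ✓
  (2,5): δ = 9.54°  ✓
  (2,6): δ = 55.71°  ·
  (3,4): δ = 104.80°  ·
  (3,5): δ = 70.32°  ·
  (3,6): δ = 24.15°  ✓
  (4,5): δ = 145.52°  ·
  (4,6): δ = 99.35°  ·
  (5,6): δ = 133.83°  ·
antipodal pairs: 7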